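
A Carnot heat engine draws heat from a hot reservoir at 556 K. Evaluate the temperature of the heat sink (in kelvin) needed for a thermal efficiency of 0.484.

From η = 1 − T_C/T_H, T_C = T_H·(1 − η) = 556.00 × (1 − 0.484) = 287 K.

T_C ≈ 287 K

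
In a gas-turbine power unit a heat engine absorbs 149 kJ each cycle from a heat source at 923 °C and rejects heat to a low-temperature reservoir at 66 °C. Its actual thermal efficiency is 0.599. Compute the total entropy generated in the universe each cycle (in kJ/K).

ΔS_univ ≈ 0.0516 kJ/K

T_H = 923 °C → 923 + 273.15 = 1196.15 K.
T_C = 66 °C → 66 + 273.15 = 339.15 K.
W = η·Q_H = 0.599 × 149 = 89.25 kJ, so Q_C = Q_H − W = 59.75 kJ.
Reservoir entropy changes: ΔS_H = −Q_H/T_H = −149/1196.15 = -0.1246 kJ/K and ΔS_C = +Q_C/T_C = 59.75/339.15 = 0.1762 kJ/K.
ΔS_univ = −Q_H/T_H + Q_C/T_C = 0.0516 kJ/K (> 0, since η = 0.599 < η_Carnot = 0.716).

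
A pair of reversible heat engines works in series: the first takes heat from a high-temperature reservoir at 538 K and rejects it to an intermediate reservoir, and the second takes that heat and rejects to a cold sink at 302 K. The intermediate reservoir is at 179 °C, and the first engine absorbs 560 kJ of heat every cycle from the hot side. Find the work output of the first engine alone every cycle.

T_m = 179 °C → 179 + 273.15 = 452.15 K.
First-stage efficiency η₁ = 1 − T_m/T_H = 1 − 452.15/538.00 = 0.1596.
W₁ = η₁·Q_H = 0.1596 × 560 = 89.36 kJ.

W₁ ≈ 89.36 kJ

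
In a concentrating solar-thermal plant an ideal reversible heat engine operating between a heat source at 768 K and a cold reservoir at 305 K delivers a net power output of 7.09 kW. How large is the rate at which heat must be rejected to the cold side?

Q̇_C ≈ 4.67 kW

Carnot efficiency: η = 1 − T_C/T_H = 1 − 305.00/768.00 = 0.6029.
Since Q_C/Q_H = T_C/T_H and Q_H = W/η, Q_C = W·T_C/(T_H − T_C) = 7.09 × 305.00/463.00 = 4.67 kW.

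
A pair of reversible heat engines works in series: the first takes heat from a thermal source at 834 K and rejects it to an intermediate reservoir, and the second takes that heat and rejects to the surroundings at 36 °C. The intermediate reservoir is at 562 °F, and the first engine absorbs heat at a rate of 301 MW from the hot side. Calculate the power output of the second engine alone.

Ẇ₂ ≈ 93.3 MW

T_C = 36 °C → 36 + 273.15 = 309.15 K.
T_m = 562 °F → (562 − 32) × 5/9 = 294.44 °C = 567.59 K.
Heat entering the second stage: Q_m = Q_H·(T_m/T_H) = 301 × 567.59/834.00 = 205 MW.
Second-stage efficiency η₂ = 1 − T_C/T_m = 1 − 309.15/567.59 = 0.4553, so W₂ = η₂·Q_m = 93.3 MW.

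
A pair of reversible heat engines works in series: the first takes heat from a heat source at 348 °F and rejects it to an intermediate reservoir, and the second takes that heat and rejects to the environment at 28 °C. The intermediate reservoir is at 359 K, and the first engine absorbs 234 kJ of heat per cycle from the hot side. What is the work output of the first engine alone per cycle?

W₁ ≈ 46.78 kJ

T_H = 348 °F → (348 − 32) × 5/9 = 175.56 °C = 448.71 K.
T_C = 28 °C → 28 + 273.15 = 301.15 K.
First-stage efficiency η₁ = 1 − T_m/T_H = 1 − 359.00/448.71 = 0.1999.
W₁ = η₁·Q_H = 0.1999 × 234 = 46.78 kJ.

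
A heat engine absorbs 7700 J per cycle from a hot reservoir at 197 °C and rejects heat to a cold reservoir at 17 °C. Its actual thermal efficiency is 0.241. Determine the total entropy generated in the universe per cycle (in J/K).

T_H = 197 °C → 197 + 273.15 = 470.15 K.
T_C = 17 °C → 17 + 273.15 = 290.15 K.
W = η·Q_H = 0.241 × 7700 = 1856 J, so Q_C = Q_H − W = 5844 J.
The hot reservoir loses entropy Q_H/T_H = 7700/470.15 = 16.38 J/K; the cold reservoir gains Q_C/T_C = 5844/290.15 = 20.14 J/K.
ΔS_univ = −Q_H/T_H + Q_C/T_C = 3.765 J/K (> 0, since η = 0.241 < η_Carnot = 0.383).

ΔS_univ ≈ 3.765 J/K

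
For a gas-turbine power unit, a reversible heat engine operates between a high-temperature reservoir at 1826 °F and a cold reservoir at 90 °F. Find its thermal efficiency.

T_H = 1826 °F → (1826 − 32) × 5/9 = 996.67 °C = 1269.82 K.
T_C = 90 °F → (90 − 32) × 5/9 = 32.22 °C = 305.37 K.
η_rev = 1 − T_C/T_H = 1 − 305.37/1269.82 = 0.7595.

η ≈ 0.7595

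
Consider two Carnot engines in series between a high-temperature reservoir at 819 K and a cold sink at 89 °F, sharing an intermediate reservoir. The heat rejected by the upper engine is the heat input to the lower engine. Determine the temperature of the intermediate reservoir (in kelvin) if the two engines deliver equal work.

T_C = 89 °F → (89 − 32) × 5/9 = 31.67 °C = 304.82 K.
For reversible stages Q_m = Q_H·(T_m/T_H). Setting W₁ = Q_H(1 − T_m/T_H) equal to W₂ = Q_m(1 − T_C/T_m) = Q_H·(T_m − T_C)/T_H gives T_H − T_m = T_m − T_C, so T_m = (T_H + T_C)/2 = (819.00 + 304.82)/2 = 562 K.

T_m ≈ 562 K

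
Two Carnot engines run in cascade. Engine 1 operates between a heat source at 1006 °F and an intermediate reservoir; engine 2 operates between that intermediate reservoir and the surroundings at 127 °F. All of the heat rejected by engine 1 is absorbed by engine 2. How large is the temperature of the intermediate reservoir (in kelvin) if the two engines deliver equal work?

T_m ≈ 570 K

T_H = 1006 °F → (1006 − 32) × 5/9 = 541.11 °C = 814.26 K.
T_C = 127 °F → (127 − 32) × 5/9 = 52.78 °C = 325.93 K.
For reversible stages Q_m = Q_H·(T_m/T_H). Setting W₁ = Q_H(1 − T_m/T_H) equal to W₂ = Q_m(1 − T_C/T_m) = Q_H·(T_m − T_C)/T_H gives T_H − T_m = T_m − T_C, so T_m = (T_H + T_C)/2 = (814.26 + 325.93)/2 = 570 K.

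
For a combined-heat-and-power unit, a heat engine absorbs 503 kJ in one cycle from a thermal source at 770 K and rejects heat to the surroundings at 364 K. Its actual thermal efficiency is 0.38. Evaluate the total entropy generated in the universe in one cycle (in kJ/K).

ΔS_univ ≈ 0.204 kJ/K

W = η·Q_H = 0.38 × 503 = 191.1 kJ, so Q_C = Q_H − W = 311.9 kJ.
Reservoir entropy changes: ΔS_H = −Q_H/T_H = −503/770.00 = -0.6532 kJ/K and ΔS_C = +Q_C/T_C = 311.9/364.00 = 0.8568 kJ/K.
ΔS_univ = −Q_H/T_H + Q_C/T_C = 0.204 kJ/K (> 0, since η = 0.38 < η_Carnot = 0.527).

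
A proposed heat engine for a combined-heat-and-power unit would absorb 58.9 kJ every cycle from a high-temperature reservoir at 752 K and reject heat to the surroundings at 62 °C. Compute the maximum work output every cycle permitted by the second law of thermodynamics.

W_max ≈ 32.6 kJ

T_C = 62 °C → 62 + 273.15 = 335.15 K.
The upper bound on efficiency is η_max = 1 − T_C/T_H = 1 − 335.15/752.00 = 0.5543.
W_max = η_max · Q_H = 0.5543 × 58.9 = 32.6 kJ.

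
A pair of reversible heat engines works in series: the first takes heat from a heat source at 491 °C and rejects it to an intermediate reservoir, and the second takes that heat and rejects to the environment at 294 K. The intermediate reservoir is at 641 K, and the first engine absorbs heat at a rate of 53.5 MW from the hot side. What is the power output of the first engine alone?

T_H = 491 °C → 491 + 273.15 = 764.15 K.
First-stage efficiency η₁ = 1 − T_m/T_H = 1 − 641.00/764.15 = 0.1612.
W₁ = η₁·Q_H = 0.1612 × 53.5 = 8.622 MW.

Ẇ₁ ≈ 8.622 MW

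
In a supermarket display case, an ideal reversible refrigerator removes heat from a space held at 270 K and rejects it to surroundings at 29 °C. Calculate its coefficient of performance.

T_H = 29 °C → 29 + 273.15 = 302.15 K.
The reversible coefficient of performance is COP_R = T_C/(T_H − T_C) = 270.00/(302.15 − 270.00) = 8.40.

COP_R ≈ 8.40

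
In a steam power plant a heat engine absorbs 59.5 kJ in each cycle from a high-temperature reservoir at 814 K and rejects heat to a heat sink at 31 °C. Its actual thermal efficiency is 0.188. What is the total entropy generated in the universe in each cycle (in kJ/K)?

ΔS_univ ≈ 0.0858 kJ/K

T_C = 31 °C → 31 + 273.15 = 304.15 K.
W = η·Q_H = 0.188 × 59.5 = 11.19 kJ, so Q_C = Q_H − W = 48.31 kJ.
Reservoir entropy changes: ΔS_H = −Q_H/T_H = −59.5/814.00 = -0.07310 kJ/K and ΔS_C = +Q_C/T_C = 48.31/304.15 = 0.1588 kJ/K.
ΔS_univ = −Q_H/T_H + Q_C/T_C = 0.0858 kJ/K (> 0, since η = 0.188 < η_Carnot = 0.626).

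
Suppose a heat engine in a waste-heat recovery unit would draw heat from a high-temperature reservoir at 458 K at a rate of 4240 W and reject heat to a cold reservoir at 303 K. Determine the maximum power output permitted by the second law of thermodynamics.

By the Carnot theorem, η_max = 1 − T_C/T_H = 1 − 303.00/458.00 = 0.3384.
W_max = η_max · Q_H = 0.3384 × 4240 = 1430 W.

Ẇ_max ≈ 1430 W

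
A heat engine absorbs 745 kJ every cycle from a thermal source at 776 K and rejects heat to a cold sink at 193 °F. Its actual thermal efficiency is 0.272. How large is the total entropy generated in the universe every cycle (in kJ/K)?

ΔS_univ ≈ 0.536 kJ/K

T_C = 193 °F → (193 − 32) × 5/9 = 89.44 °C = 362.59 K.
W = η·Q_H = 0.272 × 745 = 202.6 kJ, so Q_C = Q_H − W = 542.4 kJ.
Reservoir entropy changes: ΔS_H = −Q_H/T_H = −745/776.00 = -0.9601 kJ/K and ΔS_C = +Q_C/T_C = 542.4/362.59 = 1.496 kJ/K.
ΔS_univ = −Q_H/T_H + Q_C/T_C = 0.536 kJ/K (> 0, since η = 0.272 < η_Carnot = 0.533).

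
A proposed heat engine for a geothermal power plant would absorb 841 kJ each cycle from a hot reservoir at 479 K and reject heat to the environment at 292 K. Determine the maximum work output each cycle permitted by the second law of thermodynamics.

The second-law ceiling is the Carnot efficiency, η_max = 1 − T_C/T_H = 1 − 292.00/479.00 = 0.3904.
W_max = η_max · Q_H = 0.3904 × 841 = 328 kJ.

W_max ≈ 328 kJ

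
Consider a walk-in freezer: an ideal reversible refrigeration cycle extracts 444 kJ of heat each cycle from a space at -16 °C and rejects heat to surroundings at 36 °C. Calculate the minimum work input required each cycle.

W_in ≈ 89.8 kJ

T_H = 36 °C → 36 + 273.15 = 309.15 K.
T_C = -16 °C → -16 + 273.15 = 257.15 K.
COP_R = T_C/(T_H − T_C) = 257.15/52.00 = 4.9452.
W = Q_C/COP_R = 444/4.9452 = 89.8 kJ.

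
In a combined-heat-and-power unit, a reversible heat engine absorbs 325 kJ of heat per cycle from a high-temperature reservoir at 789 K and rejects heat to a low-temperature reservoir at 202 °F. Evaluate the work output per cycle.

T_C = 202 °F → (202 − 32) × 5/9 = 94.44 °C = 367.59 K.
For a reversible engine, η = 1 − T_C/T_H = 1 − 367.59/789.00 = 0.5341.
W = η·Q_H = 0.5341 × 325 = 174 kJ.

W ≈ 174 kJ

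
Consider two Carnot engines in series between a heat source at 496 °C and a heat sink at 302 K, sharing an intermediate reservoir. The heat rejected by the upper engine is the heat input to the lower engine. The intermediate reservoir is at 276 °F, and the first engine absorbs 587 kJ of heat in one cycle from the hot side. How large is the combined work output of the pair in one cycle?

T_H = 496 °C → 496 + 273.15 = 769.15 K.
Two reversible stages in series are equivalent to a single Carnot engine between T_H and T_C, so η_total = 1 − T_C/T_H = 1 − 302.00/769.15 = 0.6074.
W_total = η_total · Q_H = 0.6074 × 587 = 356.5 kJ.

W_total ≈ 356.5 kJ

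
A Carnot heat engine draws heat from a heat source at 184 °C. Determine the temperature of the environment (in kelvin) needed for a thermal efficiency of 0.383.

T_C ≈ 282 K

T_H = 184 °C → 184 + 273.15 = 457.15 K.
From η = 1 − T_C/T_H, T_C = T_H·(1 − η) = 457.15 × (1 − 0.383) = 282 K.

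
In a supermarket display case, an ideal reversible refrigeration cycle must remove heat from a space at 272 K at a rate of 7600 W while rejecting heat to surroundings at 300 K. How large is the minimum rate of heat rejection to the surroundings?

Q̇_H ≈ 8382 W

For a reversible cycle Q_H/Q_C = T_H/T_C, so Q_H = Q_C·T_H/T_C = 7600 × 300.00/272.00 = 8382 W.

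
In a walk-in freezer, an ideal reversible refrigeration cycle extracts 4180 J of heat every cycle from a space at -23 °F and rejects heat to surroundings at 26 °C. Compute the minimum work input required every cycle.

W_in ≈ 974 J

T_H = 26 °C → 26 + 273.15 = 299.15 K.
T_C = -23 °F → (-23 − 32) × 5/9 = -30.56 °C = 242.59 K.
The reversible coefficient of performance is COP_R = T_C/(T_H − T_C) = 242.59/56.56 = 4.2895.
W = Q_C/COP_R = 4180/4.2895 = 974 J.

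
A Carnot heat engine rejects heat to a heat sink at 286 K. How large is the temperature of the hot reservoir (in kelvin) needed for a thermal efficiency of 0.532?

T_H ≈ 611.1 K

From η = 1 − T_C/T_H, solving for T_H gives T_H = T_C/(1 − η) = 286.00/(1 − 0.532) = 611.1 K.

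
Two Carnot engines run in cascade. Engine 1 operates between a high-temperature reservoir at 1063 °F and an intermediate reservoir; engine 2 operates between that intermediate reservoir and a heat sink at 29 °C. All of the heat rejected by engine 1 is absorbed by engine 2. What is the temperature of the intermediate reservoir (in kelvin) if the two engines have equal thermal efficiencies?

T_H = 1063 °F → (1063 − 32) × 5/9 = 572.78 °C = 845.93 K.
T_C = 29 °C → 29 + 273.15 = 302.15 K.
Equal efficiencies require 1 − T_m/T_H = 1 − T_C/T_m, i.e. T_m/T_H = T_C/T_m, so T_m = √(T_H·T_C) = √(845.93 × 302.15) = 506 K.

T_m ≈ 506 K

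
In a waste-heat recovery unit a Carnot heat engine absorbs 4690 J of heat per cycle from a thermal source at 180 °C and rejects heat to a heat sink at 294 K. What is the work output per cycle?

T_H = 180 °C → 180 + 273.15 = 453.15 K.
η_rev = 1 − T_C/T_H = 1 − 294.00/453.15 = 0.3512.
W = η·Q_H = 0.3512 × 4690 = 1650 J.

W ≈ 1650 J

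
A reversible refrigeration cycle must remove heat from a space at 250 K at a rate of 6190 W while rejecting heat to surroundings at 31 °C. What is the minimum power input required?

Ẇ_in ≈ 1341 W

T_H = 31 °C → 31 + 273.15 = 304.15 K.
Carnot COP: COP_R = T_C/(T_H − T_C) = 250.00/54.15 = 4.6168.
W = Q_C/COP_R = 6190/4.6168 = 1341 W.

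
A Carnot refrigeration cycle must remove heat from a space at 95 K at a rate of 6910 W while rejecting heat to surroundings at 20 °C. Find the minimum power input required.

T_H = 20 °C → 20 + 273.15 = 293.15 K.
For a reversible refrigerator, COP_R = T_C/(T_H − T_C) = 95.00/198.15 = 0.4794.
W = Q_C/COP_R = 6910/0.4794 = 14400 W.

Ẇ_in ≈ 14400 W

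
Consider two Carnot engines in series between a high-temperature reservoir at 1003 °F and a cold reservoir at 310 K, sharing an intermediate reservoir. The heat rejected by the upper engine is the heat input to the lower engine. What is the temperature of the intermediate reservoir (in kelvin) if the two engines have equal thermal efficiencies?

T_m ≈ 502 K

T_H = 1003 °F → (1003 − 32) × 5/9 = 539.44 °C = 812.59 K.
Equal efficiencies require 1 − T_m/T_H = 1 − T_C/T_m, i.e. T_m/T_H = T_C/T_m, so T_m = √(T_H·T_C) = √(812.59 × 310.00) = 502 K.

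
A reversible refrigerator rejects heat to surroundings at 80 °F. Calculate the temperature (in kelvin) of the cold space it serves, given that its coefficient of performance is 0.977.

T_H = 80 °F → (80 − 32) × 5/9 = 26.67 °C = 299.82 K.
COP_R = T_C/(T_H − T_C) ⇒ T_C = T_H·COP_R/(1 + COP_R) = 299.82 × 0.977/(1 + 0.977) = 148 K.

T_C ≈ 148 K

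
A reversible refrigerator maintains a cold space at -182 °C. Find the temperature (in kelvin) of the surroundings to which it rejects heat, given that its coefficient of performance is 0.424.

T_C = -182 °C → -182 + 273.15 = 91.15 K.
COP_R = T_C/(T_H − T_C) ⇒ T_H = T_C·(1 + 1/COP_R) = 91.15 × (1 + 1/0.424) = 306.1 K.

T_H ≈ 306.1 K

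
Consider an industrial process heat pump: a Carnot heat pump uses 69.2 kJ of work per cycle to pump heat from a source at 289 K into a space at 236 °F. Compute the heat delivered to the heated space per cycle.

T_H = 236 °F → (236 − 32) × 5/9 = 113.33 °C = 386.48 K.
For a reversible heat pump, COP_HP = T_H/(T_H − T_C) = 386.48/97.48 = 3.9646.
Q_H = COP_HP · W = 3.9646 × 69.2 = 274 kJ.

Q_H ≈ 274 kJ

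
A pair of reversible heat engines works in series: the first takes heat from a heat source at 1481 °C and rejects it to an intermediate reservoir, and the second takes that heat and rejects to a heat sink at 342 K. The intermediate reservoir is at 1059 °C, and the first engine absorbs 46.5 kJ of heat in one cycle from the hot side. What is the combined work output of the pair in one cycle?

W_total ≈ 37.4 kJ

T_H = 1481 °C → 1481 + 273.15 = 1754.15 K.
Two reversible stages in series are equivalent to a single Carnot engine between T_H and T_C, so η_total = 1 − T_C/T_H = 1 − 342.00/1754.15 = 0.8050.
W_total = η_total · Q_H = 0.8050 × 46.5 = 37.4 kJ.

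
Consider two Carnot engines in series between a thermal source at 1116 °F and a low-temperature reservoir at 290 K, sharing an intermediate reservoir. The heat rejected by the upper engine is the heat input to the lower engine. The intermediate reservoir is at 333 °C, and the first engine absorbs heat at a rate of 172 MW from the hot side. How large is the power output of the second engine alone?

T_H = 1116 °F → (1116 − 32) × 5/9 = 602.22 °C = 875.37 K.
T_m = 333 °C → 333 + 273.15 = 606.15 K.
Heat entering the second stage: Q_m = Q_H·(T_m/T_H) = 172 × 606.15/875.37 = 119 MW.
Second-stage efficiency η₂ = 1 − T_C/T_m = 1 − 290.00/606.15 = 0.5216, so W₂ = η₂·Q_m = 62.1 MW.

Ẇ₂ ≈ 62.1 MW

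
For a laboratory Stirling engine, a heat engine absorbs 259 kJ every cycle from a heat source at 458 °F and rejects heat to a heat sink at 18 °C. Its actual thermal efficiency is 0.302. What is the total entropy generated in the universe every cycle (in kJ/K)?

ΔS_univ ≈ 0.1129 kJ/K

T_H = 458 °F → (458 − 32) × 5/9 = 236.67 °C = 509.82 K.
T_C = 18 °C → 18 + 273.15 = 291.15 K.
W = η·Q_H = 0.302 × 259 = 78.22 kJ, so Q_C = Q_H − W = 180.8 kJ.
Reservoir entropy changes: ΔS_H = −Q_H/T_H = −259/509.82 = -0.5080 kJ/K and ΔS_C = +Q_C/T_C = 180.8/291.15 = 0.6209 kJ/K.
ΔS_univ = −Q_H/T_H + Q_C/T_C = 0.1129 kJ/K (> 0, since η = 0.302 < η_Carnot = 0.429).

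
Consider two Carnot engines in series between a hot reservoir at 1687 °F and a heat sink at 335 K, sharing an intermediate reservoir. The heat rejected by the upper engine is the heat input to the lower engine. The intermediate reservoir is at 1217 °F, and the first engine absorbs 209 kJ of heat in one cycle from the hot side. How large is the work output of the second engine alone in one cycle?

W₂ ≈ 105 kJ

T_H = 1687 °F → (1687 − 32) × 5/9 = 919.44 °C = 1192.59 K.
T_m = 1217 °F → (1217 − 32) × 5/9 = 658.33 °C = 931.48 K.
Heat entering the second stage: Q_m = Q_H·(T_m/T_H) = 209 × 931.48/1192.59 = 163 kJ.
Second-stage efficiency η₂ = 1 − T_C/T_m = 1 − 335.00/931.48 = 0.6404, so W₂ = η₂·Q_m = 105 kJ.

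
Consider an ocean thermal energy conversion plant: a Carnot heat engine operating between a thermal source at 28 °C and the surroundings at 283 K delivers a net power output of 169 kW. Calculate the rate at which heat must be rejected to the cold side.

Q̇_C ≈ 2640 kW

T_H = 28 °C → 28 + 273.15 = 301.15 K.
Carnot efficiency: η = 1 − T_C/T_H = 1 − 283.00/301.15 = 0.0603.
Since Q_C/Q_H = T_C/T_H and Q_H = W/η, Q_C = W·T_C/(T_H − T_C) = 169 × 283.00/18.15 = 2640 kW.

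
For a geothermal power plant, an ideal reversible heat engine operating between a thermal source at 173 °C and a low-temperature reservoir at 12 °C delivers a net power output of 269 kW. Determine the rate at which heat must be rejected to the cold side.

Q̇_C ≈ 476 kW

T_H = 173 °C → 173 + 273.15 = 446.15 K.
T_C = 12 °C → 12 + 273.15 = 285.15 K.
For a reversible engine, η = 1 − T_C/T_H = 1 − 285.15/446.15 = 0.3609.
Since Q_C/Q_H = T_C/T_H and Q_H = W/η, Q_C = W·T_C/(T_H − T_C) = 269 × 285.15/161.00 = 476 kW.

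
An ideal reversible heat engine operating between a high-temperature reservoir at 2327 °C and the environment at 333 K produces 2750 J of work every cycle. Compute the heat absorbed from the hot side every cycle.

Q_H ≈ 3150 J

T_H = 2327 °C → 2327 + 273.15 = 2600.15 K.
The Carnot efficiency is η = 1 − T_C/T_H = 1 − 333.00/2600.15 = 0.8719.
Q_H = W/η = 2750/0.8719 = 3150 J.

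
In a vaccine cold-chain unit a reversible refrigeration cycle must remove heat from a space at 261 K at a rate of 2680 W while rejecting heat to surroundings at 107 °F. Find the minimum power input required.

T_H = 107 °F → (107 − 32) × 5/9 = 41.67 °C = 314.82 K.
The reversible coefficient of performance is COP_R = T_C/(T_H − T_C) = 261.00/53.82 = 4.8498.
W = Q_C/COP_R = 2680/4.8498 = 552.6 W.

Ẇ_in ≈ 552.6 W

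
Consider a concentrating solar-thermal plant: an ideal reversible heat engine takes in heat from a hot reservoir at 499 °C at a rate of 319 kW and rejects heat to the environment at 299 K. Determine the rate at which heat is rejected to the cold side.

Q̇_C ≈ 123.5 kW

T_H = 499 °C → 499 + 273.15 = 772.15 K.
For a reversible engine, η = 1 − T_C/T_H = 1 − 299.00/772.15 = 0.6128.
For a reversible cycle Q_C/Q_H = T_C/T_H, so Q_C = 319 × 299.00/772.15 = 123.5 kW.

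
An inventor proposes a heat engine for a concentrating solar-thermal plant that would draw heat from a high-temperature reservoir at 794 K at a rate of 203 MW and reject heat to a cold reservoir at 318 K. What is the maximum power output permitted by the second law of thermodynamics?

Ẇ_max ≈ 122 MW

No engine can exceed the Carnot limit: η_max = 1 − T_C/T_H = 1 − 318.00/794.00 = 0.5995.
W_max = η_max · Q_H = 0.5995 × 203 = 122 MW.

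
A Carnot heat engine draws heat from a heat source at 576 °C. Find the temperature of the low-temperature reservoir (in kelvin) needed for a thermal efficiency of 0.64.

T_C ≈ 306 K

T_H = 576 °C → 576 + 273.15 = 849.15 K.
From η = 1 − T_C/T_H, T_C = T_H·(1 − η) = 849.15 × (1 − 0.64) = 306 K.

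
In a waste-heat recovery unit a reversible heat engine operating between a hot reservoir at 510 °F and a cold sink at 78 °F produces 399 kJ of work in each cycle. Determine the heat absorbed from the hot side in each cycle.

Q_H ≈ 896 kJ

T_H = 510 °F → (510 − 32) × 5/9 = 265.56 °C = 538.71 K.
T_C = 78 °F → (78 − 32) × 5/9 = 25.56 °C = 298.71 K.
Carnot efficiency: η = 1 − T_C/T_H = 1 − 298.71/538.71 = 0.4455.
Q_H = W/η = 399/0.4455 = 896 kJ.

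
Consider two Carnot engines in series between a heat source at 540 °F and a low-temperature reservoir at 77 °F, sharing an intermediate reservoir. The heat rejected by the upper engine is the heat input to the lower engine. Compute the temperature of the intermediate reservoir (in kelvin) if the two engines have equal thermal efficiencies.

T_H = 540 °F → (540 − 32) × 5/9 = 282.22 °C = 555.37 K.
T_C = 77 °F → (77 − 32) × 5/9 = 25.00 °C = 298.15 K.
Equal efficiencies require 1 − T_m/T_H = 1 − T_C/T_m, i.e. T_m/T_H = T_C/T_m, so T_m = √(T_H·T_C) = √(555.37 × 298.15) = 406.9 K.

T_m ≈ 406.9 K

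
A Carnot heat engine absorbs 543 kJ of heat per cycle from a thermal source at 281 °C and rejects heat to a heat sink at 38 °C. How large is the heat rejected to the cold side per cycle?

Q_C ≈ 304.9 kJ

T_H = 281 °C → 281 + 273.15 = 554.15 K.
T_C = 38 °C → 38 + 273.15 = 311.15 K.
η_rev = 1 − T_C/T_H = 1 − 311.15/554.15 = 0.4385.
For a reversible cycle Q_C/Q_H = T_C/T_H, so Q_C = 543 × 311.15/554.15 = 304.9 kJ.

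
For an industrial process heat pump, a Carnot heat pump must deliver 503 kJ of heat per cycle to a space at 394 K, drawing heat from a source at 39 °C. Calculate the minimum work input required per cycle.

T_C = 39 °C → 39 + 273.15 = 312.15 K.
For a reversible heat pump, COP_HP = T_H/(T_H − T_C) = 394.00/81.85 = 4.8137.
W = Q_H/COP_HP = 503/4.8137 = 104.5 kJ.

W_in ≈ 104.5 kJ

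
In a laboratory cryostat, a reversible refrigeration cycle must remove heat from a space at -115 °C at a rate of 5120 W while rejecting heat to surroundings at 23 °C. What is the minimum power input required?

Ẇ_in ≈ 4470 W

T_H = 23 °C → 23 + 273.15 = 296.15 K.
T_C = -115 °C → -115 + 273.15 = 158.15 K.
Carnot COP: COP_R = T_C/(T_H − T_C) = 158.15/138.00 = 1.1460.
W = Q_C/COP_R = 5120/1.1460 = 4470 W.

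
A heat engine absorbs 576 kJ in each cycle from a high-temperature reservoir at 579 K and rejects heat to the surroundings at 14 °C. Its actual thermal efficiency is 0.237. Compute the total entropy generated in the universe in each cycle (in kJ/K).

ΔS_univ ≈ 0.5357 kJ/K

T_C = 14 °C → 14 + 273.15 = 287.15 K.
W = η·Q_H = 0.237 × 576 = 136.5 kJ, so Q_C = Q_H − W = 439.5 kJ.
The hot reservoir loses entropy Q_H/T_H = 576/579.00 = 0.9948 kJ/K; the cold reservoir gains Q_C/T_C = 439.5/287.15 = 1.531 kJ/K.
ΔS_univ = −Q_H/T_H + Q_C/T_C = 0.5357 kJ/K (> 0, since η = 0.237 < η_Carnot = 0.504).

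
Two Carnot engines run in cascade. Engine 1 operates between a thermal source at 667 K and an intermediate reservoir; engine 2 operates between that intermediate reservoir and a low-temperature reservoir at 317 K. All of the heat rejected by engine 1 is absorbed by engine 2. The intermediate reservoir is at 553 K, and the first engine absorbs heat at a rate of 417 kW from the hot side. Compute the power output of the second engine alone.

Ẇ₂ ≈ 148 kW

Heat entering the second stage: Q_m = Q_H·(T_m/T_H) = 417 × 553.00/667.00 = 346 kW.
Second-stage efficiency η₂ = 1 − T_C/T_m = 1 − 317.00/553.00 = 0.4268, so W₂ = η₂·Q_m = 148 kW.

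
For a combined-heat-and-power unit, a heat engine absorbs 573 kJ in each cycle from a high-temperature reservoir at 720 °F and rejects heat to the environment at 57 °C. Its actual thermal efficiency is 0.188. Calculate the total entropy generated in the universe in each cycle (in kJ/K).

ΔS_univ ≈ 0.535 kJ/K

T_H = 720 °F → (720 − 32) × 5/9 = 382.22 °C = 655.37 K.
T_C = 57 °C → 57 + 273.15 = 330.15 K.
W = η·Q_H = 0.188 × 573 = 107.7 kJ, so Q_C = Q_H − W = 465.3 kJ.
Entropy balance on the reservoirs: −Q_H/T_H = -0.8743 kJ/K, +Q_C/T_C = 1.409 kJ/K.
ΔS_univ = −Q_H/T_H + Q_C/T_C = 0.535 kJ/K (> 0, since η = 0.188 < η_Carnot = 0.496).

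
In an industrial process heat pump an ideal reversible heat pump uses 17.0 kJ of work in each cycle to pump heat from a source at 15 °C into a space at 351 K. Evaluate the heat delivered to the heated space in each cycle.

T_C = 15 °C → 15 + 273.15 = 288.15 K.
The Carnot heat-pump COP is COP_HP = T_H/(T_H − T_C) = 351.00/62.85 = 5.5847.
Q_H = COP_HP · W = 5.5847 × 17.0 = 94.9 kJ.

Q_H ≈ 94.9 kJ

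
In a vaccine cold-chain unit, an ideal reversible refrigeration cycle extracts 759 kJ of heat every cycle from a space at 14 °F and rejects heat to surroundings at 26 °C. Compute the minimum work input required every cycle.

W_in ≈ 104 kJ

T_H = 26 °C → 26 + 273.15 = 299.15 K.
T_C = 14 °F → (14 − 32) × 5/9 = -10.00 °C = 263.15 K.
The reversible coefficient of performance is COP_R = T_C/(T_H − T_C) = 263.15/36.00 = 7.3097.
W = Q_C/COP_R = 759/7.3097 = 104 kJ.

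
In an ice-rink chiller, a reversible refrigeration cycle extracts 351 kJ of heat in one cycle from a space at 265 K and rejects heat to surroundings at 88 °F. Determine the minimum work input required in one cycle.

W_in ≈ 52.0 kJ

T_H = 88 °F → (88 − 32) × 5/9 = 31.11 °C = 304.26 K.
The reversible coefficient of performance is COP_R = T_C/(T_H − T_C) = 265.00/39.26 = 6.7497.
W = Q_C/COP_R = 351/6.7497 = 52.0 kJ.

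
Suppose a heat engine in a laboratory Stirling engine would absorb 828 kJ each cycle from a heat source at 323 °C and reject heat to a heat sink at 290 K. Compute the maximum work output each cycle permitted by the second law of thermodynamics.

T_H = 323 °C → 323 + 273.15 = 596.15 K.
By the Carnot theorem, η_max = 1 − T_C/T_H = 1 − 290.00/596.15 = 0.5135.
W_max = η_max · Q_H = 0.5135 × 828 = 425 kJ.

W_max ≈ 425 kJ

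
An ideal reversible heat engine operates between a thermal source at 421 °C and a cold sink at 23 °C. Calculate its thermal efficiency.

η ≈ 0.573

T_H = 421 °C → 421 + 273.15 = 694.15 K.
T_C = 23 °C → 23 + 273.15 = 296.15 K.
For a reversible engine, η = 1 − T_C/T_H = 1 − 296.15/694.15 = 0.573.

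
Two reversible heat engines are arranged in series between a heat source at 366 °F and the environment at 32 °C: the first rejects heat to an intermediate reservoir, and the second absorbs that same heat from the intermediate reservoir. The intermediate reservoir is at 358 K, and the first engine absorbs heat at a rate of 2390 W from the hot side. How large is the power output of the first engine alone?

Ẇ₁ ≈ 525 W

T_H = 366 °F → (366 − 32) × 5/9 = 185.56 °C = 458.71 K.
T_C = 32 °C → 32 + 273.15 = 305.15 K.
First-stage efficiency η₁ = 1 − T_m/T_H = 1 − 358.00/458.71 = 0.2195.
W₁ = η₁·Q_H = 0.2195 × 2390 = 525 W.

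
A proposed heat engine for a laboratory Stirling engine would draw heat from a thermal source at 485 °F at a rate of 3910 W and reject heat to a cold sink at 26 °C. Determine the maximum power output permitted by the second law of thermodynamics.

T_H = 485 °F → (485 − 32) × 5/9 = 251.67 °C = 524.82 K.
T_C = 26 °C → 26 + 273.15 = 299.15 K.
By the Carnot theorem, η_max = 1 − T_C/T_H = 1 − 299.15/524.82 = 0.4300.
W_max = η_max · Q_H = 0.4300 × 3910 = 1680 W.

Ẇ_max ≈ 1680 W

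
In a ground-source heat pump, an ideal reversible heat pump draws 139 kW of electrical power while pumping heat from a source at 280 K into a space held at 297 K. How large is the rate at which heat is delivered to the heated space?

Q̇_H ≈ 2428 kW

COP_HP = T_H/(T_H − T_C) = 297.00/17.00 = 17.4706.
Q_H = COP_HP · W = 17.4706 × 139 = 2428 kW.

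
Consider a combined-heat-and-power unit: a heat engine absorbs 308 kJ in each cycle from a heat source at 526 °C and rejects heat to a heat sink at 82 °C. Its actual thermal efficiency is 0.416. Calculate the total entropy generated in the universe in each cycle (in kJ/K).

T_H = 526 °C → 526 + 273.15 = 799.15 K.
T_C = 82 °C → 82 + 273.15 = 355.15 K.
W = η·Q_H = 0.416 × 308 = 128.1 kJ, so Q_C = Q_H − W = 179.9 kJ.
The hot reservoir loses entropy Q_H/T_H = 308/799.15 = 0.3854 kJ/K; the cold reservoir gains Q_C/T_C = 179.9/355.15 = 0.5065 kJ/K.
ΔS_univ = −Q_H/T_H + Q_C/T_C = 0.121 kJ/K (> 0, since η = 0.416 < η_Carnot = 0.556).

ΔS_univ ≈ 0.121 kJ/K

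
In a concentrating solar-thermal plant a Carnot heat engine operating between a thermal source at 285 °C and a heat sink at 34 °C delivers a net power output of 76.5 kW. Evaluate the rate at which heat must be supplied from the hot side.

T_H = 285 °C → 285 + 273.15 = 558.15 K.
T_C = 34 °C → 34 + 273.15 = 307.15 K.
For a reversible engine, η = 1 − T_C/T_H = 1 − 307.15/558.15 = 0.4497.
Q_H = W/η = 76.5/0.4497 = 170 kW.

Q̇_H ≈ 170 kW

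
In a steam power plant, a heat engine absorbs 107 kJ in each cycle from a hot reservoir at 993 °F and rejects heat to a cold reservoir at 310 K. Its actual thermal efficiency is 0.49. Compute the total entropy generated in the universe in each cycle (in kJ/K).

T_H = 993 °F → (993 − 32) × 5/9 = 533.89 °C = 807.04 K.
W = η·Q_H = 0.49 × 107 = 52.43 kJ, so Q_C = Q_H − W = 54.57 kJ.
The hot reservoir loses entropy Q_H/T_H = 107/807.04 = 0.1326 kJ/K; the cold reservoir gains Q_C/T_C = 54.57/310.00 = 0.1760 kJ/K.
ΔS_univ = −Q_H/T_H + Q_C/T_C = 0.0434 kJ/K (> 0, since η = 0.49 < η_Carnot = 0.616).

ΔS_univ ≈ 0.0434 kJ/K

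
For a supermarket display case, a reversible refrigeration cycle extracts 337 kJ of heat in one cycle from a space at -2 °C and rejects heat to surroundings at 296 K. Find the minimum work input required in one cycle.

T_C = -2 °C → -2 + 273.15 = 271.15 K.
Carnot COP: COP_R = T_C/(T_H − T_C) = 271.15/24.85 = 10.9115.
W = Q_C/COP_R = 337/10.9115 = 30.9 kJ.

W_in ≈ 30.9 kJ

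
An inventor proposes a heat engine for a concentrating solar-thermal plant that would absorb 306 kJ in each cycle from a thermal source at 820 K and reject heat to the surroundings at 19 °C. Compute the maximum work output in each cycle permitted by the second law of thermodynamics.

W_max ≈ 197 kJ

T_C = 19 °C → 19 + 273.15 = 292.15 K.
The upper bound on efficiency is η_max = 1 − T_C/T_H = 1 − 292.15/820.00 = 0.6437.
W_max = η_max · Q_H = 0.6437 × 306 = 197 kJ.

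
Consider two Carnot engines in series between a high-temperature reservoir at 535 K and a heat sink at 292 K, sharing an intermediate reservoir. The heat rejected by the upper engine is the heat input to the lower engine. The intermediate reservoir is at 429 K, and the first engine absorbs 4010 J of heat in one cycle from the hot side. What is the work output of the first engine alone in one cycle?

W₁ ≈ 795 J

First-stage efficiency η₁ = 1 − T_m/T_H = 1 − 429.00/535.00 = 0.1981.
W₁ = η₁·Q_H = 0.1981 × 4010 = 795 J.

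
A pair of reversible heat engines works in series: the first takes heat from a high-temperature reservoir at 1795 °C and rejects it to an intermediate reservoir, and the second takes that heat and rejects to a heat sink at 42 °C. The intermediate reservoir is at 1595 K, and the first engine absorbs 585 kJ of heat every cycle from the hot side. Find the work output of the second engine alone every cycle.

T_H = 1795 °C → 1795 + 273.15 = 2068.15 K.
T_C = 42 °C → 42 + 273.15 = 315.15 K.
Heat entering the second stage: Q_m = Q_H·(T_m/T_H) = 585 × 1595.00/2068.15 = 451.2 kJ.
Second-stage efficiency η₂ = 1 − T_C/T_m = 1 − 315.15/1595.00 = 0.8024, so W₂ = η₂·Q_m = 362.0 kJ.

W₂ ≈ 362.0 kJ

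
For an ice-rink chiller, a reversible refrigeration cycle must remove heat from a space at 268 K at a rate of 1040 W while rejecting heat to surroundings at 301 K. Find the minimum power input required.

The reversible coefficient of performance is COP_R = T_C/(T_H − T_C) = 268.00/33.00 = 8.1212.
W = Q_C/COP_R = 1040/8.1212 = 128 W.

Ẇ_in ≈ 128 W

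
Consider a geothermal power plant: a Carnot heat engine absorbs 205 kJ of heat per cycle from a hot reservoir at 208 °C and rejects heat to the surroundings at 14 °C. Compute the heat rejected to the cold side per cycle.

T_H = 208 °C → 208 + 273.15 = 481.15 K.
T_C = 14 °C → 14 + 273.15 = 287.15 K.
Since the cycle is reversible, η = 1 − T_C/T_H = 1 − 287.15/481.15 = 0.4032.
For a reversible cycle Q_C/Q_H = T_C/T_H, so Q_C = 205 × 287.15/481.15 = 122 kJ.

Q_C ≈ 122 kJ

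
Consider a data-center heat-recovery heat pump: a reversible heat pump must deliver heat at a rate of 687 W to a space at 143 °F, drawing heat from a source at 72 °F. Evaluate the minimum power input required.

Ẇ_in ≈ 80.93 W

T_H = 143 °F → (143 − 32) × 5/9 = 61.67 °C = 334.82 K.
T_C = 72 °F → (72 − 32) × 5/9 = 22.22 °C = 295.37 K.
For a reversible heat pump, COP_HP = T_H/(T_H − T_C) = 334.82/39.44 = 8.4883.
W = Q_H/COP_HP = 687/8.4883 = 80.93 W.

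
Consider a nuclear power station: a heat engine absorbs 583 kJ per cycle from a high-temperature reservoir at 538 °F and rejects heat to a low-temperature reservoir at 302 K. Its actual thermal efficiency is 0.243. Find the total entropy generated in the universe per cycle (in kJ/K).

ΔS_univ ≈ 0.4095 kJ/K

T_H = 538 °F → (538 − 32) × 5/9 = 281.11 °C = 554.26 K.
W = η·Q_H = 0.243 × 583 = 141.7 kJ, so Q_C = Q_H − W = 441.3 kJ.
Reservoir entropy changes: ΔS_H = −Q_H/T_H = −583/554.26 = -1.052 kJ/K and ΔS_C = +Q_C/T_C = 441.3/302.00 = 1.461 kJ/K.
ΔS_univ = −Q_H/T_H + Q_C/T_C = 0.4095 kJ/K (> 0, since η = 0.243 < η_Carnot = 0.455).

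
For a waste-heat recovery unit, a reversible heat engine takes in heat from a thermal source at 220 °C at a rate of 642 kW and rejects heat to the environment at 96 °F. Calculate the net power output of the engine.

T_H = 220 °C → 220 + 273.15 = 493.15 K.
T_C = 96 °F → (96 − 32) × 5/9 = 35.56 °C = 308.71 K.
For a reversible engine, η = 1 − T_C/T_H = 1 − 308.71/493.15 = 0.3740.
W = η·Q_H = 0.3740 × 642 = 240.1 kW.

Ẇ ≈ 240.1 kW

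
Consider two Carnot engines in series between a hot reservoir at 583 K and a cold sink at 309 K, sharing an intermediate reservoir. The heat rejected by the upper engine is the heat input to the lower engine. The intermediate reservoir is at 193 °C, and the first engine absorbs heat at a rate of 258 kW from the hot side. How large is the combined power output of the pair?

Two reversible stages in series are equivalent to a single Carnot engine between T_H and T_C, so η_total = 1 − T_C/T_H = 1 − 309.00/583.00 = 0.4700.
W_total = η_total · Q_H = 0.4700 × 258 = 121 kW.

Ẇ_total ≈ 121 kW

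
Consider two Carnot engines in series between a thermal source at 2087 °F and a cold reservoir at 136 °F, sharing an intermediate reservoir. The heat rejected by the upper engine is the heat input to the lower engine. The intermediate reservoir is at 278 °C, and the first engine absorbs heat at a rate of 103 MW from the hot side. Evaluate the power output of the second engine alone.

T_H = 2087 °F → (2087 − 32) × 5/9 = 1141.67 °C = 1414.82 K.
T_C = 136 °F → (136 − 32) × 5/9 = 57.78 °C = 330.93 K.
T_m = 278 °C → 278 + 273.15 = 551.15 K.
Heat entering the second stage: Q_m = Q_H·(T_m/T_H) = 103 × 551.15/1414.82 = 40.12 MW.
Second-stage efficiency η₂ = 1 − T_C/T_m = 1 − 330.93/551.15 = 0.3996, so W₂ = η₂·Q_m = 16.03 MW.

Ẇ₂ ≈ 16.03 MW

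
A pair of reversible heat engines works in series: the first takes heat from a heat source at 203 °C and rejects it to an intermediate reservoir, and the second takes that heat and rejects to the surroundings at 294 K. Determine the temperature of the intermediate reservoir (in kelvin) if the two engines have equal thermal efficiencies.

T_m ≈ 374.1 K

T_H = 203 °C → 203 + 273.15 = 476.15 K.
Equal efficiencies require 1 − T_m/T_H = 1 − T_C/T_m, i.e. T_m/T_H = T_C/T_m, so T_m = √(T_H·T_C) = √(476.15 × 294.00) = 374.1 K.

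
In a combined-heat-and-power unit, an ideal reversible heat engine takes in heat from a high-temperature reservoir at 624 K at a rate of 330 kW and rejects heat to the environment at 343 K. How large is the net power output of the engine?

Ẇ ≈ 148.6 kW

Carnot efficiency: η = 1 − T_C/T_H = 1 − 343.00/624.00 = 0.4503.
W = η·Q_H = 0.4503 × 330 = 148.6 kW.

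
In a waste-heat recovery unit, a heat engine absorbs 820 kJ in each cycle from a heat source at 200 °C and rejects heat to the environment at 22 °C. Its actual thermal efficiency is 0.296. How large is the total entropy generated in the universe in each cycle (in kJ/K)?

ΔS_univ ≈ 0.223 kJ/K

T_H = 200 °C → 200 + 273.15 = 473.15 K.
T_C = 22 °C → 22 + 273.15 = 295.15 K.
W = η·Q_H = 0.296 × 820 = 242.7 kJ, so Q_C = Q_H − W = 577.3 kJ.
Reservoir entropy changes: ΔS_H = −Q_H/T_H = −820/473.15 = -1.733 kJ/K and ΔS_C = +Q_C/T_C = 577.3/295.15 = 1.956 kJ/K.
ΔS_univ = −Q_H/T_H + Q_C/T_C = 0.223 kJ/K (> 0, since η = 0.296 < η_Carnot = 0.376).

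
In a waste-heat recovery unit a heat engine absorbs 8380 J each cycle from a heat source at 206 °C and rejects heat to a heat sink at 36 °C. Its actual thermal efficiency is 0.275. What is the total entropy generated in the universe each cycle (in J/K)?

T_H = 206 °C → 206 + 273.15 = 479.15 K.
T_C = 36 °C → 36 + 273.15 = 309.15 K.
W = η·Q_H = 0.275 × 8380 = 2304 J, so Q_C = Q_H − W = 6076 J.
Reservoir entropy changes: ΔS_H = −Q_H/T_H = −8380/479.15 = -17.49 J/K and ΔS_C = +Q_C/T_C = 6076/309.15 = 19.65 J/K.
ΔS_univ = −Q_H/T_H + Q_C/T_C = 2.16 J/K (> 0, since η = 0.275 < η_Carnot = 0.355).

ΔS_univ ≈ 2.16 J/K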